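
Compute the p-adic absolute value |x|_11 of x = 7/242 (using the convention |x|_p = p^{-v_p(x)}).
|7/242|_11 = 121

Step 1 — compute v_11(x) by factoring powers of 11 out of the numerator and denominator: v_11(7/242) = -2. Step 2 — apply |x|_p = p^{-v_p(x)} = 11^{2} = 121.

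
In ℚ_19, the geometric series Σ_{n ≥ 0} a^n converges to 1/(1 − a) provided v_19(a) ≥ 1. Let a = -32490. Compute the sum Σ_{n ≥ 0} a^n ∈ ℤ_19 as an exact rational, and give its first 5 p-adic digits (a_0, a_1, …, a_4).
Σ a^n = 1/(1 − a) = 1/32491;  first 5 digits = (1, 0, 5, 14, 5)

v_19(a) = 2 ≥ 1, so the series converges in ℤ_19 to 1/(1 − a) = 1/(1 − (-32490)) = 1/32491. Expand this rational in ℤ_19: compute digits iteratively via d_i = x_i mod 19, x_{i+1} = (x_i − d_i)/19. The first 5 digits are (1, 0, 5, 14, 5).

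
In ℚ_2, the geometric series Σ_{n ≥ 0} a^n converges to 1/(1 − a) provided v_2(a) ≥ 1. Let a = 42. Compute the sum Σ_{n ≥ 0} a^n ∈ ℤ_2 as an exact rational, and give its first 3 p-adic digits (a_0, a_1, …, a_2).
Σ a^n = 1/(1 − a) = -1/41;  first 3 digits = (1, 1, 1)

v_2(a) = 1 ≥ 1, so the series converges in ℤ_2 to 1/(1 − a) = 1/(1 − 42) = -1/41. Expand this rational in ℤ_2: compute digits iteratively via d_i = x_i mod 2, x_{i+1} = (x_i − d_i)/2. The first 3 digits are (1, 1, 1).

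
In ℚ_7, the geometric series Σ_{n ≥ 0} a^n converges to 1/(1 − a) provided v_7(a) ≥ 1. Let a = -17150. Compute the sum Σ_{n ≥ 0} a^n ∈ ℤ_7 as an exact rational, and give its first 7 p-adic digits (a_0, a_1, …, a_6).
Σ a^n = 1/(1 − a) = 1/17151;  first 7 digits = (1, 0, 0, 6, 6, 5, 0)

v_7(a) = 3 ≥ 1, so the series converges in ℤ_7 to 1/(1 − a) = 1/(1 − (-17150)) = 1/17151. Expand this rational in ℤ_7: compute digits iteratively via d_i = x_i mod 7, x_{i+1} = (x_i − d_i)/7. The first 7 digits are (1, 0, 0, 6, 6, 5, 0).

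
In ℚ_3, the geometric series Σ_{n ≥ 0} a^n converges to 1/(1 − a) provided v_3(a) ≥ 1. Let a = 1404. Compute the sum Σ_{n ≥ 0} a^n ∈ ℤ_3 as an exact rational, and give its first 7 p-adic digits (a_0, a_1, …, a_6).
Σ a^n = 1/(1 − a) = -1/1403;  first 7 digits = (1, 0, 0, 1, 2, 2, 2)

v_3(a) = 3 ≥ 1, so the series converges in ℤ_3 to 1/(1 − a) = 1/(1 − 1404) = -1/1403. Expand this rational in ℤ_3: compute digits iteratively via d_i = x_i mod 3, x_{i+1} = (x_i − d_i)/3. The first 7 digits are (1, 0, 0, 1, 2, 2, 2).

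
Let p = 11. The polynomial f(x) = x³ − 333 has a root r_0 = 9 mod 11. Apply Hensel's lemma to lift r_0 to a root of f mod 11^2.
r_1 = 97 (mod 121)

Hensel: r_{i+1} = r_i − f(r_i)/f′(r_i) mod 11^{i+2}, where f′(x) = 3x². Iterate:
  r_0 = 9 (mod 11)
  r_1 = 97 (mod 121)
Final: r = 97 with f(r) ≡ 0 mod 11^2.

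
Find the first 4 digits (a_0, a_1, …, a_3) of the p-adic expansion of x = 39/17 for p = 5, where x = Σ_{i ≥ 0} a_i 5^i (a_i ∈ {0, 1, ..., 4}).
(a_0, …, a_3) = (2, 3, 0, 4)

v_5(39/17) = 0 (numerator and denominator both coprime to 5), so x ∈ ℤ_5^×. Compute digits iteratively via a_i = x_i mod 5, x_{i+1} = (x_i − a_i)/5, with x_0 = x:
  x_0 = 39/17;  a_0 = 2;  x_1 = (x_0 − 2)/5 = 1/17
  x_1 = 1/17;  a_1 = 3;  x_2 = (x_1 − 3)/5 = -10/17
  x_2 = -10/17;  a_2 = 0;  x_3 = (x_2 − 0)/5 = -2/17
  x_3 = -2/17;  a_3 = 4;  x_4 = (x_3 − 4)/5 = -14/17
Digits: (2, 3, 0, 4).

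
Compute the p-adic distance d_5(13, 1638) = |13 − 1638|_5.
d_5(13, 1638) = 1/125

Step 1 — x − y = 13 − 1638 = -1625. Step 2 — v_5(-1625) = 3 (factor: -1625 = −(5^3 · 13); the sign does not affect v_p). Step 3 — |x − y|_5 = 5^{-3} = 1/125.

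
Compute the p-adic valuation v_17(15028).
v_17(15028) = 2

v_17(n) is the largest exponent k such that 17^k divides n. Factor out: 15028 = 17^2 · 52. (Sign doesn't affect v_p.) So v_17(15028) = 2.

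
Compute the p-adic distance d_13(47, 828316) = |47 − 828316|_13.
d_13(47, 828316) = 1/28561

Step 1 — x − y = 47 − 828316 = -828269. Step 2 — v_13(-828269) = 4 (factor: -828269 = −(13^4 · 29); the sign does not affect v_p). Step 3 — |x − y|_13 = 13^{-4} = 1/28561.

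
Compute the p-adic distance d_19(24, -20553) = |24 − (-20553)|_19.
d_19(24, -20553) = 1/6859

Step 1 — x − y = 24 − (-20553) = 20577. Step 2 — v_19(20577) = 3 (factor: 20577 = (19^3 · 3); the sign does not affect v_p). Step 3 — |x − y|_19 = 19^{-3} = 1/6859.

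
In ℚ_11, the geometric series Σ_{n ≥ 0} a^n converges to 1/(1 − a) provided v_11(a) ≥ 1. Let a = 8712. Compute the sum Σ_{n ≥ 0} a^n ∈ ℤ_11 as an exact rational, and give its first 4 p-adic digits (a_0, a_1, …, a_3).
Σ a^n = 1/(1 − a) = -1/8711;  first 4 digits = (1, 0, 6, 6)

v_11(a) = 2 ≥ 1, so the series converges in ℤ_11 to 1/(1 − a) = 1/(1 − 8712) = -1/8711. Expand this rational in ℤ_11: compute digits iteratively via d_i = x_i mod 11, x_{i+1} = (x_i − d_i)/11. The first 4 digits are (1, 0, 6, 6).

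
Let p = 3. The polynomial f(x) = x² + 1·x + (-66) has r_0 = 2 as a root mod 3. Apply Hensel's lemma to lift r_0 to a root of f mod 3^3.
r_2 = 23 (mod 27)

Hensel: r_{i+1} = r_i − f(r_i)·(f′(r_i))^{-1} mod 3^{i+2}, f′(x) = 2x + 1. Iterate:
  r_0 = 2 (mod 3)
  r_1 = 5 (mod 9)
  r_2 = 23 (mod 27)
Final: r = 23 satisfies f(r) ≡ 0 mod 3^3.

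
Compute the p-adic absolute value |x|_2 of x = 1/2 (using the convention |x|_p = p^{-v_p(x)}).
|1/2|_2 = 2

Step 1 — compute v_2(x) by factoring powers of 2 out of the numerator and denominator: v_2(1/2) = -1. Step 2 — apply |x|_p = p^{-v_p(x)} = 2^{1} = 2.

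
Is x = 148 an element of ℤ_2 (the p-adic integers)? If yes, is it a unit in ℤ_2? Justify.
x ∈ ℤ_2 but not a unit; v_2(x) = 2 > 0

ℤ_2 = {x ∈ ℚ_2 : v_2(x) ≥ 0} and ℤ_2^× = {x ∈ ℤ_2 : v_2(x) = 0}. Here v_2(148) = v_2(num) − v_2(den) = 2; compare against these criteria.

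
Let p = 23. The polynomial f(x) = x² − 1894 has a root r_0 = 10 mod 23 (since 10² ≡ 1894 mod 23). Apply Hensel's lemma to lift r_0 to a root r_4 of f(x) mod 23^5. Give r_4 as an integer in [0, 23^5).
r_4 = 3711405 (mod 6436343)

Hensel's recurrence: r_{i+1} = r_i − f(r_i)·(f′(r_i))^{-1} mod 23^{i+2}, with f′(x) = 2x. Iterate:
  r_0 = 10 (mod 23)
  r_1 = 470 (mod 529)
  r_2 = 470 (mod 12167)
  r_3 = 73472 (mod 279841)
  r_4 = 3711405 (mod 6436343)
Final: r_4 = 3711405, and one checks f(r_4) ≡ 0 mod 23^5.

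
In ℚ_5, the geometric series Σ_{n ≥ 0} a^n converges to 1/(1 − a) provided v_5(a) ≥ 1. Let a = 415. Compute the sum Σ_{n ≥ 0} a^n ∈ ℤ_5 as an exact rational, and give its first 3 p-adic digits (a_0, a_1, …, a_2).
Σ a^n = 1/(1 − a) = -1/414;  first 3 digits = (1, 3, 0)

v_5(a) = 1 ≥ 1, so the series converges in ℤ_5 to 1/(1 − a) = 1/(1 − 415) = -1/414. Expand this rational in ℤ_5: compute digits iteratively via d_i = x_i mod 5, x_{i+1} = (x_i − d_i)/5. The first 3 digits are (1, 3, 0).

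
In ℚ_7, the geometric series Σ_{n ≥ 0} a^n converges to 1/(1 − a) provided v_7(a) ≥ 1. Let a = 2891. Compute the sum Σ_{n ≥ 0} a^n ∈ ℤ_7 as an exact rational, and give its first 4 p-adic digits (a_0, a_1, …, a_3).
Σ a^n = 1/(1 − a) = -1/2890;  first 4 digits = (1, 0, 3, 1)

v_7(a) = 2 ≥ 1, so the series converges in ℤ_7 to 1/(1 − a) = 1/(1 − 2891) = -1/2890. Expand this rational in ℤ_7: compute digits iteratively via d_i = x_i mod 7, x_{i+1} = (x_i − d_i)/7. The first 4 digits are (1, 0, 3, 1).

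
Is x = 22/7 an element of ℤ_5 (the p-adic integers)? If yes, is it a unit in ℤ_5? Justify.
x ∈ ℤ_5^× (unit); v_5(x) = 0

ℤ_5 = {x ∈ ℚ_5 : v_5(x) ≥ 0} and ℤ_5^× = {x ∈ ℤ_5 : v_5(x) = 0}. Here v_5(22/7) = v_5(num) − v_5(den) = 0; compare against these criteria.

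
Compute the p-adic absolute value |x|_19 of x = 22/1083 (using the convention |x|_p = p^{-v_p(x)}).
|22/1083|_19 = 361

Step 1 — compute v_19(x) by factoring powers of 19 out of the numerator and denominator: v_19(22/1083) = -2. Step 2 — apply |x|_p = p^{-v_p(x)} = 19^{2} = 361.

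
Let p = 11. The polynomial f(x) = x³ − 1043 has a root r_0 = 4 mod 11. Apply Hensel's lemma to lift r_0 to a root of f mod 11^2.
r_1 = 37 (mod 121)

Hensel: r_{i+1} = r_i − f(r_i)/f′(r_i) mod 11^{i+2}, where f′(x) = 3x². Iterate:
  r_0 = 4 (mod 11)
  r_1 = 37 (mod 121)
Final: r = 37 with f(r) ≡ 0 mod 11^2.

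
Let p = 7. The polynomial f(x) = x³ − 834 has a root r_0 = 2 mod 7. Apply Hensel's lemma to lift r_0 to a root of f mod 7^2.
r_1 = 30 (mod 49)

Hensel: r_{i+1} = r_i − f(r_i)/f′(r_i) mod 7^{i+2}, where f′(x) = 3x². Iterate:
  r_0 = 2 (mod 7)
  r_1 = 30 (mod 49)
Final: r = 30 with f(r) ≡ 0 mod 7^2.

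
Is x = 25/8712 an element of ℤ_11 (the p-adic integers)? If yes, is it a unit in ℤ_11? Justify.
x ∉ ℤ_11 (v_11(x) = -2 < 0)

ℤ_11 = {x ∈ ℚ_11 : v_11(x) ≥ 0} and ℤ_11^× = {x ∈ ℤ_11 : v_11(x) = 0}. Here v_11(25/8712) = v_11(num) − v_11(den) = -2; compare against these criteria.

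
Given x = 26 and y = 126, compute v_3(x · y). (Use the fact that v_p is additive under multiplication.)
v_3(3276) = 2

v_p(x) = 0 (factor: 26 = 3^0 · 26); v_p(y) = 2 (factor: 126 = 3^2 · 14). Additivity: v_p(xy) = v_p(x) + v_p(y) = 0 + 2 = 2. (Direct check: xy = 3276 = 3^2 · (364).)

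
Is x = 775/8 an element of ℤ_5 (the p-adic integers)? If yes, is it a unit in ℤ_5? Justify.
x ∈ ℤ_5 but not a unit; v_5(x) = 2 > 0

ℤ_5 = {x ∈ ℚ_5 : v_5(x) ≥ 0} and ℤ_5^× = {x ∈ ℤ_5 : v_5(x) = 0}. Here v_5(775/8) = v_5(num) − v_5(den) = 2; compare against these criteria.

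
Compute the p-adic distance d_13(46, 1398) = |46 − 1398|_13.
d_13(46, 1398) = 1/169

Step 1 — x − y = 46 − 1398 = -1352. Step 2 — v_13(-1352) = 2 (factor: -1352 = −(13^2 · 8); the sign does not affect v_p). Step 3 — |x − y|_13 = 13^{-2} = 1/169.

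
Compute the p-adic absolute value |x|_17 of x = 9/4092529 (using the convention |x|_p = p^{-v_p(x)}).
|9/4092529|_17 = 83521

Step 1 — compute v_17(x) by factoring powers of 17 out of the numerator and denominator: v_17(9/4092529) = -4. Step 2 — apply |x|_p = p^{-v_p(x)} = 17^{4} = 83521.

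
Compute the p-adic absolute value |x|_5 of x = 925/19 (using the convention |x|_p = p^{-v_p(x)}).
|925/19|_5 = 1/25

Step 1 — compute v_5(x) by factoring powers of 5 out of the numerator and denominator: v_5(925/19) = 2. Step 2 — apply |x|_p = p^{-v_p(x)} = 5^{-2} = 1/25.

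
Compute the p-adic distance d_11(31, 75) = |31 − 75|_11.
d_11(31, 75) = 1/11

Step 1 — x − y = 31 − 75 = -44. Step 2 — v_11(-44) = 1 (factor: -44 = −(11^1 · 4); the sign does not affect v_p). Step 3 — |x − y|_11 = 11^{-1} = 1/11.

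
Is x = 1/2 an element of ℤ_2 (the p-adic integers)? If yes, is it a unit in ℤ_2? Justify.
x ∉ ℤ_2 (v_2(x) = -1 < 0)

ℤ_2 = {x ∈ ℚ_2 : v_2(x) ≥ 0} and ℤ_2^× = {x ∈ ℤ_2 : v_2(x) = 0}. Here v_2(1/2) = v_2(num) − v_2(den) = -1; compare against these criteria.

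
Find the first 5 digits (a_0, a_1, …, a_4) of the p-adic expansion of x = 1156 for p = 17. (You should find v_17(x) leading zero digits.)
(a_0, …, a_4) = (0, 0, 4, 0, 0)

v_17(1156) = 2, so a_0 = ... = a_1 = 0. Factor out: x = 17^2 · u with u = 4 a unit in ℤ_17. Expand u iteratively via a_{v+i} = u_i mod 17, u_{i+1} = (u_i − a_{v+i})/17:
  u_0 = 4;  a_2 = 4;  u_1 = (u_0 − 4)/17 = 0
  u_1 = 0;  a_3 = 0;  u_2 = (u_1 − 0)/17 = 0
  u_2 = 0;  a_4 = 0;  u_3 = (u_2 − 0)/17 = 0
Digits: (0, 0, 4, 0, 0).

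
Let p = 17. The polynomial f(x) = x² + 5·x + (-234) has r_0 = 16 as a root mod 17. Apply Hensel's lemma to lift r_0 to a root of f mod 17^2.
r_1 = 271 (mod 289)

Hensel: r_{i+1} = r_i − f(r_i)·(f′(r_i))^{-1} mod 17^{i+2}, f′(x) = 2x + 5. Iterate:
  r_0 = 16 (mod 17)
  r_1 = 271 (mod 289)
Final: r = 271 satisfies f(r) ≡ 0 mod 17^2.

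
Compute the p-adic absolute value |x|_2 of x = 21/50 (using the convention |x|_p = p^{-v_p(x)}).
|21/50|_2 = 2

Step 1 — compute v_2(x) by factoring powers of 2 out of the numerator and denominator: v_2(21/50) = -1. Step 2 — apply |x|_p = p^{-v_p(x)} = 2^{1} = 2.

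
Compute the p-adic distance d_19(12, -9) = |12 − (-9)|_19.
d_19(12, -9) = 1

Step 1 — x − y = 12 − (-9) = 21. Step 2 — v_19(21) = 0 (factor: 21 = (19^0 · 21); the sign does not affect v_p). Step 3 — |x − y|_19 = 19^{0} = 1.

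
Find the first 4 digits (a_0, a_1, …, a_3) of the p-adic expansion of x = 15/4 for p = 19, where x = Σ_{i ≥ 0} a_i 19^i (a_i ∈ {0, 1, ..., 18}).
(a_0, …, a_3) = (18, 4, 14, 4)

v_19(15/4) = 0 (numerator and denominator both coprime to 19), so x ∈ ℤ_19^×. Compute digits iteratively via a_i = x_i mod 19, x_{i+1} = (x_i − a_i)/19, with x_0 = x:
  x_0 = 15/4;  a_0 = 18;  x_1 = (x_0 − 18)/19 = -3/4
  x_1 = -3/4;  a_1 = 4;  x_2 = (x_1 − 4)/19 = -1/4
  x_2 = -1/4;  a_2 = 14;  x_3 = (x_2 − 14)/19 = -3/4
  x_3 = -3/4;  a_3 = 4;  x_4 = (x_3 − 4)/19 = -1/4
Digits: (18, 4, 14, 4).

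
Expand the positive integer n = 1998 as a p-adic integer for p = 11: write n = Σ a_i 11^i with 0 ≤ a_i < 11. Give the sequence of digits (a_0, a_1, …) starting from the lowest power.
(a_0, a_1, …) = (7, 5, 5, 1)

Repeated division by 11 gives the digits low-to-high: 1998 = 7 + 5·11^1 + 5·11^2 + 1·11^3. Digit sequence: (7, 5, 5, 1).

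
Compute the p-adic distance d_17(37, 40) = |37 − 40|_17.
d_17(37, 40) = 1

Step 1 — x − y = 37 − 40 = -3. Step 2 — v_17(-3) = 0 (factor: -3 = −(17^0 · 3); the sign does not affect v_p). Step 3 — |x − y|_17 = 17^{0} = 1.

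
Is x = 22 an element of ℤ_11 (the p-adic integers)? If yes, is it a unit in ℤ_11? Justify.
x ∈ ℤ_11 but not a unit; v_11(x) = 1 > 0

ℤ_11 = {x ∈ ℚ_11 : v_11(x) ≥ 0} and ℤ_11^× = {x ∈ ℤ_11 : v_11(x) = 0}. Here v_11(22) = v_11(num) − v_11(den) = 1; compare against these criteria.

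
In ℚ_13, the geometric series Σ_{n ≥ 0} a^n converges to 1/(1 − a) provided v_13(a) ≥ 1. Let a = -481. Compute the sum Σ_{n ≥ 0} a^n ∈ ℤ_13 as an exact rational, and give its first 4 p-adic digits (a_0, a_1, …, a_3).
Σ a^n = 1/(1 − a) = 1/482;  first 4 digits = (1, 2, 1, 9)

v_13(a) = 1 ≥ 1, so the series converges in ℤ_13 to 1/(1 − a) = 1/(1 − (-481)) = 1/482. Expand this rational in ℤ_13: compute digits iteratively via d_i = x_i mod 13, x_{i+1} = (x_i − d_i)/13. The first 4 digits are (1, 2, 1, 9).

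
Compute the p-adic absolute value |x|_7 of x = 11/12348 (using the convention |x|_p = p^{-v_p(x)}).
|11/12348|_7 = 343

Step 1 — compute v_7(x) by factoring powers of 7 out of the numerator and denominator: v_7(11/12348) = -3. Step 2 — apply |x|_p = p^{-v_p(x)} = 7^{3} = 343.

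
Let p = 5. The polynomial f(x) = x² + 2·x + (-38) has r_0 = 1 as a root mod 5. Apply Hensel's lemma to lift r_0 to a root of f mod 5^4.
r_3 = 266 (mod 625)

Hensel: r_{i+1} = r_i − f(r_i)·(f′(r_i))^{-1} mod 5^{i+2}, f′(x) = 2x + 2. Iterate:
  r_0 = 1 (mod 5)
  r_1 = 16 (mod 25)
  r_2 = 16 (mod 125)
  r_3 = 266 (mod 625)
Final: r = 266 satisfies f(r) ≡ 0 mod 5^4.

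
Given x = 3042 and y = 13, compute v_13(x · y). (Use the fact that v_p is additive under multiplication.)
v_13(39546) = 3

v_p(x) = 2 (factor: 3042 = 13^2 · 18); v_p(y) = 1 (factor: 13 = 13^1 · 1). Additivity: v_p(xy) = v_p(x) + v_p(y) = 2 + 1 = 3. (Direct check: xy = 39546 = 13^3 · (18).)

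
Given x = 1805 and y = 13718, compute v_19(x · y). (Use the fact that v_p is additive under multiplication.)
v_19(24760990) = 5

v_p(x) = 2 (factor: 1805 = 19^2 · 5); v_p(y) = 3 (factor: 13718 = 19^3 · 2). Additivity: v_p(xy) = v_p(x) + v_p(y) = 2 + 3 = 5. (Direct check: xy = 24760990 = 19^5 · (10).)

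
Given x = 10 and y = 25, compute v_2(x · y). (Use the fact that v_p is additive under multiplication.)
v_2(250) = 1

v_p(x) = 1 (factor: 10 = 2^1 · 5); v_p(y) = 0 (factor: 25 = 2^0 · 25). Additivity: v_p(xy) = v_p(x) + v_p(y) = 1 + 0 = 1. (Direct check: xy = 250 = 2^1 · (125).)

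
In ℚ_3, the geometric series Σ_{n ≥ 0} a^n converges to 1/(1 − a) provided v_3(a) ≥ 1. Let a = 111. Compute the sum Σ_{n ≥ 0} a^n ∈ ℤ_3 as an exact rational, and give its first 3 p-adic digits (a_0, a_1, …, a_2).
Σ a^n = 1/(1 − a) = -1/110;  first 3 digits = (1, 1, 1)

v_3(a) = 1 ≥ 1, so the series converges in ℤ_3 to 1/(1 − a) = 1/(1 − 111) = -1/110. Expand this rational in ℤ_3: compute digits iteratively via d_i = x_i mod 3, x_{i+1} = (x_i − d_i)/3. The first 3 digits are (1, 1, 1).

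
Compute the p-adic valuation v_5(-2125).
v_5(-2125) = 3

v_5(n) is the largest exponent k such that 5^k divides n. Factor out: -2125 = -5^3 · 17. (Sign doesn't affect v_p.) So v_5(-2125) = 3.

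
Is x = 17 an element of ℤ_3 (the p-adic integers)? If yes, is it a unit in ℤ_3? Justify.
x ∈ ℤ_3^× (unit); v_3(x) = 0

ℤ_3 = {x ∈ ℚ_3 : v_3(x) ≥ 0} and ℤ_3^× = {x ∈ ℤ_3 : v_3(x) = 0}. Here v_3(17) = v_3(num) − v_3(den) = 0; compare against these criteria.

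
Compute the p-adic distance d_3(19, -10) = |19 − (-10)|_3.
d_3(19, -10) = 1

Step 1 — x − y = 19 − (-10) = 29. Step 2 — v_3(29) = 0 (factor: 29 = (3^0 · 29); the sign does not affect v_p). Step 3 — |x − y|_3 = 3^{0} = 1.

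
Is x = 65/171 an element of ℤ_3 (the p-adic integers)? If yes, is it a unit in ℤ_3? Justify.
x ∉ ℤ_3 (v_3(x) = -2 < 0)

ℤ_3 = {x ∈ ℚ_3 : v_3(x) ≥ 0} and ℤ_3^× = {x ∈ ℤ_3 : v_3(x) = 0}. Here v_3(65/171) = v_3(num) − v_3(den) = -2; compare against these criteria.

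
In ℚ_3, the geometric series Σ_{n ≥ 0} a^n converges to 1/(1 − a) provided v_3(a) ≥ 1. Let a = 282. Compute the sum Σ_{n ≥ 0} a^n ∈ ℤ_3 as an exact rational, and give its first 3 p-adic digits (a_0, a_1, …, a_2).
Σ a^n = 1/(1 − a) = -1/281;  first 3 digits = (1, 1, 2)

v_3(a) = 1 ≥ 1, so the series converges in ℤ_3 to 1/(1 − a) = 1/(1 − 282) = -1/281. Expand this rational in ℤ_3: compute digits iteratively via d_i = x_i mod 3, x_{i+1} = (x_i − d_i)/3. The first 3 digits are (1, 1, 2).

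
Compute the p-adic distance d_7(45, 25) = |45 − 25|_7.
d_7(45, 25) = 1

Step 1 — x − y = 45 − 25 = 20. Step 2 — v_7(20) = 0 (factor: 20 = (7^0 · 20); the sign does not affect v_p). Step 3 — |x − y|_7 = 7^{0} = 1.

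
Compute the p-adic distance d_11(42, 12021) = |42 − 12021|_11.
d_11(42, 12021) = 1/1331

Step 1 — x − y = 42 − 12021 = -11979. Step 2 — v_11(-11979) = 3 (factor: -11979 = −(11^3 · 9); the sign does not affect v_p). Step 3 — |x − y|_11 = 11^{-3} = 1/1331.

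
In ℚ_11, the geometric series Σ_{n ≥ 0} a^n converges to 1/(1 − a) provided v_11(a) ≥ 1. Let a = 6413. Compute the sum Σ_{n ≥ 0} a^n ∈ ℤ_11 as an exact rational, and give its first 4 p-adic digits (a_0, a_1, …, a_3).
Σ a^n = 1/(1 − a) = -1/6412;  first 4 digits = (1, 0, 9, 4)

v_11(a) = 2 ≥ 1, so the series converges in ℤ_11 to 1/(1 − a) = 1/(1 − 6413) = -1/6412. Expand this rational in ℤ_11: compute digits iteratively via d_i = x_i mod 11, x_{i+1} = (x_i − d_i)/11. The first 4 digits are (1, 0, 9, 4).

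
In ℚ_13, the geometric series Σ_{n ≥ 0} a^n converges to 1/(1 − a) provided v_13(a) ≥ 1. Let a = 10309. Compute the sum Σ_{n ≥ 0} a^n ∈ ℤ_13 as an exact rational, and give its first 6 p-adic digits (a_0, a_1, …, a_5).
Σ a^n = 1/(1 − a) = -1/10308;  first 6 digits = (1, 0, 9, 4, 3, 0)

v_13(a) = 2 ≥ 1, so the series converges in ℤ_13 to 1/(1 − a) = 1/(1 − 10309) = -1/10308. Expand this rational in ℤ_13: compute digits iteratively via d_i = x_i mod 13, x_{i+1} = (x_i − d_i)/13. The first 6 digits are (1, 0, 9, 4, 3, 0).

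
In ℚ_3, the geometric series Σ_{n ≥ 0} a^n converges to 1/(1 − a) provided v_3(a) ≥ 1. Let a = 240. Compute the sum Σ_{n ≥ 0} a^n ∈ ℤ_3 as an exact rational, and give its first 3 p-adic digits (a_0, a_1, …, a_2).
Σ a^n = 1/(1 − a) = -1/239;  first 3 digits = (1, 2, 0)

v_3(a) = 1 ≥ 1, so the series converges in ℤ_3 to 1/(1 − a) = 1/(1 − 240) = -1/239. Expand this rational in ℤ_3: compute digits iteratively via d_i = x_i mod 3, x_{i+1} = (x_i − d_i)/3. The first 3 digits are (1, 2, 0).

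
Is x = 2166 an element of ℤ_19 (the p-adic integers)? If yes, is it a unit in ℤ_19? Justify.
x ∈ ℤ_19 but not a unit; v_19(x) = 2 > 0

ℤ_19 = {x ∈ ℚ_19 : v_19(x) ≥ 0} and ℤ_19^× = {x ∈ ℤ_19 : v_19(x) = 0}. Here v_19(2166) = v_19(num) − v_19(den) = 2; compare against these criteria.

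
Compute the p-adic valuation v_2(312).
v_2(312) = 3

v_2(n) is the largest exponent k such that 2^k divides n. Factor out: 312 = 2^3 · 39. (Sign doesn't affect v_p.) So v_2(312) = 3.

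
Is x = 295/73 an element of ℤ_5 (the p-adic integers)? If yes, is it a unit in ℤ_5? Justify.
x ∈ ℤ_5 but not a unit; v_5(x) = 1 > 0

ℤ_5 = {x ∈ ℚ_5 : v_5(x) ≥ 0} and ℤ_5^× = {x ∈ ℤ_5 : v_5(x) = 0}. Here v_5(295/73) = v_5(num) − v_5(den) = 1; compare against these criteria.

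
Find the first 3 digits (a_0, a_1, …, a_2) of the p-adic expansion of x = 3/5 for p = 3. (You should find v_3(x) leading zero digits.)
(a_0, …, a_2) = (0, 2, 0)

v_3(3/5) = 1, so a_0 = ... = a_0 = 0. Factor out: x = 3^1 · u with u = 1/5 a unit in ℤ_3. Expand u iteratively via a_{v+i} = u_i mod 3, u_{i+1} = (u_i − a_{v+i})/3:
  u_0 = 1/5;  a_1 = 2;  u_1 = (u_0 − 2)/3 = -3/5
  u_1 = -3/5;  a_2 = 0;  u_2 = (u_1 − 0)/3 = -1/5
Digits: (0, 2, 0).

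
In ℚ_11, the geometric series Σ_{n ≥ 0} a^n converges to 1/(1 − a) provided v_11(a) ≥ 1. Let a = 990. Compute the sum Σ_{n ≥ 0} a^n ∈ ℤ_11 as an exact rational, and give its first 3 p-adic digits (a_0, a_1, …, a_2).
Σ a^n = 1/(1 − a) = -1/989;  first 3 digits = (1, 2, 1)

v_11(a) = 1 ≥ 1, so the series converges in ℤ_11 to 1/(1 − a) = 1/(1 − 990) = -1/989. Expand this rational in ℤ_11: compute digits iteratively via d_i = x_i mod 11, x_{i+1} = (x_i − d_i)/11. The first 3 digits are (1, 2, 1).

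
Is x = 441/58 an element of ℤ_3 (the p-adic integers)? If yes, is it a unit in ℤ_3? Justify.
x ∈ ℤ_3 but not a unit; v_3(x) = 2 > 0

ℤ_3 = {x ∈ ℚ_3 : v_3(x) ≥ 0} and ℤ_3^× = {x ∈ ℤ_3 : v_3(x) = 0}. Here v_3(441/58) = v_3(num) − v_3(den) = 2; compare against these criteria.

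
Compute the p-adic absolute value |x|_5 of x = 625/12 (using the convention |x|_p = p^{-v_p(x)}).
|625/12|_5 = 1/625

Step 1 — compute v_5(x) by factoring powers of 5 out of the numerator and denominator: v_5(625/12) = 4. Step 2 — apply |x|_p = p^{-v_p(x)} = 5^{-4} = 1/625.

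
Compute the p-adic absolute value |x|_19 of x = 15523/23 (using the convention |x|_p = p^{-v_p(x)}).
|15523/23|_19 = 1/361

Step 1 — compute v_19(x) by factoring powers of 19 out of the numerator and denominator: v_19(15523/23) = 2. Step 2 — apply |x|_p = p^{-v_p(x)} = 19^{-2} = 1/361.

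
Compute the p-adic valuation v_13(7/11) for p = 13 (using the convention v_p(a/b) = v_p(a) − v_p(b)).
v_13(7/11) = 0

Factor powers of 13 from the numerator and denominator of the reduced fraction: 7 = 13^0 · 7 and 11 = 13^0 · 11. Apply v_p(a/b) = v_p(a) − v_p(b): v_13(7/11) = 0 − 0 = 0.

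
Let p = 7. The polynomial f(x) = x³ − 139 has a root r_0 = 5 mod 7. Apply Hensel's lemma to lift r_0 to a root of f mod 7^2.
r_1 = 47 (mod 49)

Hensel: r_{i+1} = r_i − f(r_i)/f′(r_i) mod 7^{i+2}, where f′(x) = 3x². Iterate:
  r_0 = 5 (mod 7)
  r_1 = 47 (mod 49)
Final: r = 47 with f(r) ≡ 0 mod 7^2.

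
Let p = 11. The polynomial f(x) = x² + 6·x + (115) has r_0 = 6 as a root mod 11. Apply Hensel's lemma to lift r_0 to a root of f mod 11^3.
r_2 = 1293 (mod 1331)

Hensel: r_{i+1} = r_i − f(r_i)·(f′(r_i))^{-1} mod 11^{i+2}, f′(x) = 2x + 6. Iterate:
  r_0 = 6 (mod 11)
  r_1 = 83 (mod 121)
  r_2 = 1293 (mod 1331)
Final: r = 1293 satisfies f(r) ≡ 0 mod 11^3.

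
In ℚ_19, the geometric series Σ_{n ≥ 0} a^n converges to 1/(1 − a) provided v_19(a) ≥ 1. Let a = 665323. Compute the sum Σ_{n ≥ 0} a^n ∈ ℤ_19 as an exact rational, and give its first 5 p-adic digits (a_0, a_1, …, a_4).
Σ a^n = 1/(1 − a) = -1/665322;  first 5 digits = (1, 0, 0, 2, 5)

v_19(a) = 3 ≥ 1, so the series converges in ℤ_19 to 1/(1 − a) = 1/(1 − 665323) = -1/665322. Expand this rational in ℤ_19: compute digits iteratively via d_i = x_i mod 19, x_{i+1} = (x_i − d_i)/19. The first 5 digits are (1, 0, 0, 2, 5).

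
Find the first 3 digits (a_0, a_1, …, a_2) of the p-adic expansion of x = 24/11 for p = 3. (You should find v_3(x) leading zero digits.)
(a_0, …, a_2) = (0, 1, 1)

v_3(24/11) = 1, so a_0 = ... = a_0 = 0. Factor out: x = 3^1 · u with u = 8/11 a unit in ℤ_3. Expand u iteratively via a_{v+i} = u_i mod 3, u_{i+1} = (u_i − a_{v+i})/3:
  u_0 = 8/11;  a_1 = 1;  u_1 = (u_0 − 1)/3 = -1/11
  u_1 = -1/11;  a_2 = 1;  u_2 = (u_1 − 1)/3 = -4/11
Digits: (0, 1, 1).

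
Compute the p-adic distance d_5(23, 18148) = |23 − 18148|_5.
d_5(23, 18148) = 1/625

Step 1 — x − y = 23 − 18148 = -18125. Step 2 — v_5(-18125) = 4 (factor: -18125 = −(5^4 · 29); the sign does not affect v_p). Step 3 — |x − y|_5 = 5^{-4} = 1/625.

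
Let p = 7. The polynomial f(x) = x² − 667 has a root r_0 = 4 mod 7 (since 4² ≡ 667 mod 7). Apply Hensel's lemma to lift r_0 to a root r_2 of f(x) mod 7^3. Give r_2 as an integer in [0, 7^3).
r_2 = 18 (mod 343)

Hensel's recurrence: r_{i+1} = r_i − f(r_i)·(f′(r_i))^{-1} mod 7^{i+2}, with f′(x) = 2x. Iterate:
  r_0 = 4 (mod 7)
  r_1 = 18 (mod 49)
  r_2 = 18 (mod 343)
Final: r_2 = 18, and one checks f(r_2) ≡ 0 mod 7^3.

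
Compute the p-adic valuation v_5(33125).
v_5(33125) = 4

v_5(n) is the largest exponent k such that 5^k divides n. Factor out: 33125 = 5^4 · 53. (Sign doesn't affect v_p.) So v_5(33125) = 4.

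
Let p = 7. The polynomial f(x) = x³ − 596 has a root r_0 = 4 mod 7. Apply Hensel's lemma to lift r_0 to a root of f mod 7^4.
r_3 = 1775 (mod 2401)

Hensel: r_{i+1} = r_i − f(r_i)/f′(r_i) mod 7^{i+2}, where f′(x) = 3x². Iterate:
  r_0 = 4 (mod 7)
  r_1 = 11 (mod 49)
  r_2 = 60 (mod 343)
  r_3 = 1775 (mod 2401)
Final: r = 1775 with f(r) ≡ 0 mod 7^4.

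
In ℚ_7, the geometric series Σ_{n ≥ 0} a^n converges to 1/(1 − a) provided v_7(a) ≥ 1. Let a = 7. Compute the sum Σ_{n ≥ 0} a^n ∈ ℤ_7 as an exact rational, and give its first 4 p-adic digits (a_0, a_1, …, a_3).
Σ a^n = 1/(1 − a) = -1/6;  first 4 digits = (1, 1, 1, 1)

v_7(a) = 1 ≥ 1, so the series converges in ℤ_7 to 1/(1 − a) = 1/(1 − 7) = -1/6. Expand this rational in ℤ_7: compute digits iteratively via d_i = x_i mod 7, x_{i+1} = (x_i − d_i)/7. The first 4 digits are (1, 1, 1, 1).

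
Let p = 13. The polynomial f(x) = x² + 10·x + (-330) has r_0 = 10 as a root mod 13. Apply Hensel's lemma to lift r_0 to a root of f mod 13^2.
r_1 = 127 (mod 169)

Hensel: r_{i+1} = r_i − f(r_i)·(f′(r_i))^{-1} mod 13^{i+2}, f′(x) = 2x + 10. Iterate:
  r_0 = 10 (mod 13)
  r_1 = 127 (mod 169)
Final: r = 127 satisfies f(r) ≡ 0 mod 13^2.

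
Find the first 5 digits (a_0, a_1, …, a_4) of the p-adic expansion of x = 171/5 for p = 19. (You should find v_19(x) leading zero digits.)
(a_0, …, a_4) = (0, 17, 3, 15, 3)

v_19(171/5) = 1, so a_0 = ... = a_0 = 0. Factor out: x = 19^1 · u with u = 9/5 a unit in ℤ_19. Expand u iteratively via a_{v+i} = u_i mod 19, u_{i+1} = (u_i − a_{v+i})/19:
  u_0 = 9/5;  a_1 = 17;  u_1 = (u_0 − 17)/19 = -4/5
  u_1 = -4/5;  a_2 = 3;  u_2 = (u_1 − 3)/19 = -1/5
  u_2 = -1/5;  a_3 = 15;  u_3 = (u_2 − 15)/19 = -4/5
  u_3 = -4/5;  a_4 = 3;  u_4 = (u_3 − 3)/19 = -1/5
Digits: (0, 17, 3, 15, 3).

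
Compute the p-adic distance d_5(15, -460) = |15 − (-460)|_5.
d_5(15, -460) = 1/25

Step 1 — x − y = 15 − (-460) = 475. Step 2 — v_5(475) = 2 (factor: 475 = (5^2 · 19); the sign does not affect v_p). Step 3 — |x − y|_5 = 5^{-2} = 1/25.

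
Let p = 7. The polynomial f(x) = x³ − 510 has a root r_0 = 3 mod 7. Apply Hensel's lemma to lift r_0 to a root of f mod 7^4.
r_3 = 1529 (mod 2401)

Hensel: r_{i+1} = r_i − f(r_i)/f′(r_i) mod 7^{i+2}, where f′(x) = 3x². Iterate:
  r_0 = 3 (mod 7)
  r_1 = 10 (mod 49)
  r_2 = 157 (mod 343)
  r_3 = 1529 (mod 2401)
Final: r = 1529 with f(r) ≡ 0 mod 7^4.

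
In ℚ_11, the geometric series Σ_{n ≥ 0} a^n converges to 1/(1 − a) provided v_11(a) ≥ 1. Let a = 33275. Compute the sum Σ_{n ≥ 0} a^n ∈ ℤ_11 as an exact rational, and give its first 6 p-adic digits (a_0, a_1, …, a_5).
Σ a^n = 1/(1 − a) = -1/33274;  first 6 digits = (1, 0, 0, 3, 2, 0)

v_11(a) = 3 ≥ 1, so the series converges in ℤ_11 to 1/(1 − a) = 1/(1 − 33275) = -1/33274. Expand this rational in ℤ_11: compute digits iteratively via d_i = x_i mod 11, x_{i+1} = (x_i − d_i)/11. The first 6 digits are (1, 0, 0, 3, 2, 0).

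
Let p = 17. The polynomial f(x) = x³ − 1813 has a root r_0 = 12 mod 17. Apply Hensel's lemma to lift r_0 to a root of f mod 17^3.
r_2 = 3327 (mod 4913)

Hensel: r_{i+1} = r_i − f(r_i)/f′(r_i) mod 17^{i+2}, where f′(x) = 3x². Iterate:
  r_0 = 12 (mod 17)
  r_1 = 148 (mod 289)
  r_2 = 3327 (mod 4913)
Final: r = 3327 with f(r) ≡ 0 mod 17^3.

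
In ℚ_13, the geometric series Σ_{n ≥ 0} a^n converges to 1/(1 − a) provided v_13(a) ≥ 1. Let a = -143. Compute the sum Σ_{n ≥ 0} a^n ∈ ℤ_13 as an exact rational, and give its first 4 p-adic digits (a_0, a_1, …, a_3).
Σ a^n = 1/(1 − a) = 1/144;  first 4 digits = (1, 2, 3, 4)

v_13(a) = 1 ≥ 1, so the series converges in ℤ_13 to 1/(1 − a) = 1/(1 − (-143)) = 1/144. Expand this rational in ℤ_13: compute digits iteratively via d_i = x_i mod 13, x_{i+1} = (x_i − d_i)/13. The first 4 digits are (1, 2, 3, 4).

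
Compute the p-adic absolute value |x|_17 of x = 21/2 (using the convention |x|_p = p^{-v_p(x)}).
|21/2|_17 = 1

Step 1 — compute v_17(x) by factoring powers of 17 out of the numerator and denominator: v_17(21/2) = 0. Step 2 — apply |x|_p = p^{-v_p(x)} = 17^{0} = 1.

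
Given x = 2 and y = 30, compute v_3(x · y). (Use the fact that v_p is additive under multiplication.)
v_3(60) = 1

v_p(x) = 0 (factor: 2 = 3^0 · 2); v_p(y) = 1 (factor: 30 = 3^1 · 10). Additivity: v_p(xy) = v_p(x) + v_p(y) = 0 + 1 = 1. (Direct check: xy = 60 = 3^1 · (20).)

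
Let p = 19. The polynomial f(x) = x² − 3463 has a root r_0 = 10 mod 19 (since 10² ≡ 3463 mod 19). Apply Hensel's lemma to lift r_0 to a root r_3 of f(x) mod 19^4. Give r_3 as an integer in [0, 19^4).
r_3 = 63660 (mod 130321)

Hensel's recurrence: r_{i+1} = r_i − f(r_i)·(f′(r_i))^{-1} mod 19^{i+2}, with f′(x) = 2x. Iterate:
  r_0 = 10 (mod 19)
  r_1 = 124 (mod 361)
  r_2 = 1929 (mod 6859)
  r_3 = 63660 (mod 130321)
Final: r_3 = 63660, and one checks f(r_3) ≡ 0 mod 19^4.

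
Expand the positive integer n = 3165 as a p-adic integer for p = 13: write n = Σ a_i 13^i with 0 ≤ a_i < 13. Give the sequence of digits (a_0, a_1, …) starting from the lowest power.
(a_0, a_1, …) = (6, 9, 5, 1)

Repeated division by 13 gives the digits low-to-high: 3165 = 6 + 9·13^1 + 5·13^2 + 1·13^3. Digit sequence: (6, 9, 5, 1).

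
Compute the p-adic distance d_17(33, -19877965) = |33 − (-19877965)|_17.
d_17(33, -19877965) = 1/1419857

Step 1 — x − y = 33 − (-19877965) = 19877998. Step 2 — v_17(19877998) = 5 (factor: 19877998 = (17^5 · 14); the sign does not affect v_p). Step 3 — |x − y|_17 = 17^{-5} = 1/1419857.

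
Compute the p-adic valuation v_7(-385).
v_7(-385) = 1

v_7(n) is the largest exponent k such that 7^k divides n. Factor out: -385 = -7^1 · 55. (Sign doesn't affect v_p.) So v_7(-385) = 1.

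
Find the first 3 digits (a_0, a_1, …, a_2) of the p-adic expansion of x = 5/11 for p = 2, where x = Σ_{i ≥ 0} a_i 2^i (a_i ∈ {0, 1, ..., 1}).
(a_0, …, a_2) = (1, 1, 1)

v_2(5/11) = 0 (numerator and denominator both coprime to 2), so x ∈ ℤ_2^×. Compute digits iteratively via a_i = x_i mod 2, x_{i+1} = (x_i − a_i)/2, with x_0 = x:
  x_0 = 5/11;  a_0 = 1;  x_1 = (x_0 − 1)/2 = -3/11
  x_1 = -3/11;  a_1 = 1;  x_2 = (x_1 − 1)/2 = -7/11
  x_2 = -7/11;  a_2 = 1;  x_3 = (x_2 − 1)/2 = -9/11
Digits: (1, 1, 1).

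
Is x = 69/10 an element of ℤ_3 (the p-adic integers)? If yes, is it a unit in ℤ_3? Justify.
x ∈ ℤ_3 but not a unit; v_3(x) = 1 > 0

ℤ_3 = {x ∈ ℚ_3 : v_3(x) ≥ 0} and ℤ_3^× = {x ∈ ℤ_3 : v_3(x) = 0}. Here v_3(69/10) = v_3(num) − v_3(den) = 1; compare against these criteria.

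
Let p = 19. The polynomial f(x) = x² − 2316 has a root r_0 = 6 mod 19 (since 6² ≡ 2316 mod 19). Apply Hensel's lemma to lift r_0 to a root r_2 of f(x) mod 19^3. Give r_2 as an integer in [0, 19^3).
r_2 = 6333 (mod 6859)

Hensel's recurrence: r_{i+1} = r_i − f(r_i)·(f′(r_i))^{-1} mod 19^{i+2}, with f′(x) = 2x. Iterate:
  r_0 = 6 (mod 19)
  r_1 = 196 (mod 361)
  r_2 = 6333 (mod 6859)
Final: r_2 = 6333, and one checks f(r_2) ≡ 0 mod 19^3.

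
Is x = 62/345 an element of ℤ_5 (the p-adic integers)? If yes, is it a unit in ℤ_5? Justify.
x ∉ ℤ_5 (v_5(x) = -1 < 0)

ℤ_5 = {x ∈ ℚ_5 : v_5(x) ≥ 0} and ℤ_5^× = {x ∈ ℤ_5 : v_5(x) = 0}. Here v_5(62/345) = v_5(num) − v_5(den) = -1; compare against these criteria.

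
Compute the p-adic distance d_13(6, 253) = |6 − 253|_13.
d_13(6, 253) = 1/13

Step 1 — x − y = 6 − 253 = -247. Step 2 — v_13(-247) = 1 (factor: -247 = −(13^1 · 19); the sign does not affect v_p). Step 3 — |x − y|_13 = 13^{-1} = 1/13.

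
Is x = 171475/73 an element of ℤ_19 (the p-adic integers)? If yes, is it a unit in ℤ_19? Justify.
x ∈ ℤ_19 but not a unit; v_19(x) = 3 > 0

ℤ_19 = {x ∈ ℚ_19 : v_19(x) ≥ 0} and ℤ_19^× = {x ∈ ℤ_19 : v_19(x) = 0}. Here v_19(171475/73) = v_19(num) − v_19(den) = 3; compare against these criteria.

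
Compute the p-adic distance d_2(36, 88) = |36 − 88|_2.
d_2(36, 88) = 1/4

Step 1 — x − y = 36 − 88 = -52. Step 2 — v_2(-52) = 2 (factor: -52 = −(2^2 · 13); the sign does not affect v_p). Step 3 — |x − y|_2 = 2^{-2} = 1/4.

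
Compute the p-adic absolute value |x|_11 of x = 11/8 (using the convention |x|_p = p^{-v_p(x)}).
|11/8|_11 = 1/11

Step 1 — compute v_11(x) by factoring powers of 11 out of the numerator and denominator: v_11(11/8) = 1. Step 2 — apply |x|_p = p^{-v_p(x)} = 11^{-1} = 1/11.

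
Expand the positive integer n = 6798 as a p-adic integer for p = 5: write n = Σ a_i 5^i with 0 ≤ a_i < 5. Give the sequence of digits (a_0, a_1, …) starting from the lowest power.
(a_0, a_1, …) = (3, 4, 1, 4, 0, 2)

Repeated division by 5 gives the digits low-to-high: 6798 = 3 + 4·5^1 + 1·5^2 + 4·5^3 + 2·5^5. Digit sequence: (3, 4, 1, 4, 0, 2).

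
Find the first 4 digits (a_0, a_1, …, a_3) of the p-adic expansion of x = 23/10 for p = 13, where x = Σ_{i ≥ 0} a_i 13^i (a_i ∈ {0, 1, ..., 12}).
(a_0, …, a_3) = (1, 4, 1, 9)

v_13(23/10) = 0 (numerator and denominator both coprime to 13), so x ∈ ℤ_13^×. Compute digits iteratively via a_i = x_i mod 13, x_{i+1} = (x_i − a_i)/13, with x_0 = x:
  x_0 = 23/10;  a_0 = 1;  x_1 = (x_0 − 1)/13 = 1/10
  x_1 = 1/10;  a_1 = 4;  x_2 = (x_1 − 4)/13 = -3/10
  x_2 = -3/10;  a_2 = 1;  x_3 = (x_2 − 1)/13 = -1/10
  x_3 = -1/10;  a_3 = 9;  x_4 = (x_3 − 9)/13 = -7/10
Digits: (1, 4, 1, 9).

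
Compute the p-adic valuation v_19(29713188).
v_19(29713188) = 5

v_19(n) is the largest exponent k such that 19^k divides n. Factor out: 29713188 = 19^5 · 12. (Sign doesn't affect v_p.) So v_19(29713188) = 5.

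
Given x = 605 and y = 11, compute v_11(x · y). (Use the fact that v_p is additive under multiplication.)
v_11(6655) = 3

v_p(x) = 2 (factor: 605 = 11^2 · 5); v_p(y) = 1 (factor: 11 = 11^1 · 1). Additivity: v_p(xy) = v_p(x) + v_p(y) = 2 + 1 = 3. (Direct check: xy = 6655 = 11^3 · (5).)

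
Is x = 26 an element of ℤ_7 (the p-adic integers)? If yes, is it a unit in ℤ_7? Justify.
x ∈ ℤ_7^× (unit); v_7(x) = 0

ℤ_7 = {x ∈ ℚ_7 : v_7(x) ≥ 0} and ℤ_7^× = {x ∈ ℤ_7 : v_7(x) = 0}. Here v_7(26) = v_7(num) − v_7(den) = 0; compare against these criteria.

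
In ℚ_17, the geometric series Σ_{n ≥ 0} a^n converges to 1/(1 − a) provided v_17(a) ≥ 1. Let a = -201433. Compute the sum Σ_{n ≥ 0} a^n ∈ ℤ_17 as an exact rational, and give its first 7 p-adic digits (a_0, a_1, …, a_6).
Σ a^n = 1/(1 − a) = 1/201434;  first 7 digits = (1, 0, 0, 10, 14, 16, 14)

v_17(a) = 3 ≥ 1, so the series converges in ℤ_17 to 1/(1 − a) = 1/(1 − (-201433)) = 1/201434. Expand this rational in ℤ_17: compute digits iteratively via d_i = x_i mod 17, x_{i+1} = (x_i − d_i)/17. The first 7 digits are (1, 0, 0, 10, 14, 16, 14).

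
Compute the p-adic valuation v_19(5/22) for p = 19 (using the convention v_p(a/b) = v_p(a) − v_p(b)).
v_19(5/22) = 0

Factor powers of 19 from the numerator and denominator of the reduced fraction: 5 = 19^0 · 5 and 22 = 19^0 · 22. Apply v_p(a/b) = v_p(a) − v_p(b): v_19(5/22) = 0 − 0 = 0.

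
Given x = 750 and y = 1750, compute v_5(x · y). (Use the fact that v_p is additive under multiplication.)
v_5(1312500) = 6

v_p(x) = 3 (factor: 750 = 5^3 · 6); v_p(y) = 3 (factor: 1750 = 5^3 · 14). Additivity: v_p(xy) = v_p(x) + v_p(y) = 3 + 3 = 6. (Direct check: xy = 1312500 = 5^6 · (84).)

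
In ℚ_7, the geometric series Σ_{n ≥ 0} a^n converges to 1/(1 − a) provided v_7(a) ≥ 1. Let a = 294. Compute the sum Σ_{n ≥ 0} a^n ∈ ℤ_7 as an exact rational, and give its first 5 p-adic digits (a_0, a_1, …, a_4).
Σ a^n = 1/(1 − a) = -1/293;  first 5 digits = (1, 0, 6, 0, 1)

v_7(a) = 2 ≥ 1, so the series converges in ℤ_7 to 1/(1 − a) = 1/(1 − 294) = -1/293. Expand this rational in ℤ_7: compute digits iteratively via d_i = x_i mod 7, x_{i+1} = (x_i − d_i)/7. The first 5 digits are (1, 0, 6, 0, 1).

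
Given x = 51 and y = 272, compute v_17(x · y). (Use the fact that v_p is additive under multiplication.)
v_17(13872) = 2

v_p(x) = 1 (factor: 51 = 17^1 · 3); v_p(y) = 1 (factor: 272 = 17^1 · 16). Additivity: v_p(xy) = v_p(x) + v_p(y) = 1 + 1 = 2. (Direct check: xy = 13872 = 17^2 · (48).)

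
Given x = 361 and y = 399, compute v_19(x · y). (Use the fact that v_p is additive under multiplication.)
v_19(144039) = 3

v_p(x) = 2 (factor: 361 = 19^2 · 1); v_p(y) = 1 (factor: 399 = 19^1 · 21). Additivity: v_p(xy) = v_p(x) + v_p(y) = 2 + 1 = 3. (Direct check: xy = 144039 = 19^3 · (21).)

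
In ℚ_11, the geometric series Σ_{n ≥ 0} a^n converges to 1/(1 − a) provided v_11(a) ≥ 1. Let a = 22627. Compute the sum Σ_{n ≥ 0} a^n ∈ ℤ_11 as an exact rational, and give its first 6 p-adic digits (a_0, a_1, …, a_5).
Σ a^n = 1/(1 − a) = -1/22626;  first 6 digits = (1, 0, 0, 6, 1, 0)

v_11(a) = 3 ≥ 1, so the series converges in ℤ_11 to 1/(1 − a) = 1/(1 − 22627) = -1/22626. Expand this rational in ℤ_11: compute digits iteratively via d_i = x_i mod 11, x_{i+1} = (x_i − d_i)/11. The first 6 digits are (1, 0, 0, 6, 1, 0).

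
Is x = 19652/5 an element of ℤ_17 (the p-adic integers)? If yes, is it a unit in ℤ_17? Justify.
x ∈ ℤ_17 but not a unit; v_17(x) = 3 > 0

ℤ_17 = {x ∈ ℚ_17 : v_17(x) ≥ 0} and ℤ_17^× = {x ∈ ℤ_17 : v_17(x) = 0}. Here v_17(19652/5) = v_17(num) − v_17(den) = 3; compare against these criteria.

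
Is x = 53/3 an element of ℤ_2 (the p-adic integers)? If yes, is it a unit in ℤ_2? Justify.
x ∈ ℤ_2^× (unit); v_2(x) = 0

ℤ_2 = {x ∈ ℚ_2 : v_2(x) ≥ 0} and ℤ_2^× = {x ∈ ℤ_2 : v_2(x) = 0}. Here v_2(53/3) = v_2(num) − v_2(den) = 0; compare against these criteria.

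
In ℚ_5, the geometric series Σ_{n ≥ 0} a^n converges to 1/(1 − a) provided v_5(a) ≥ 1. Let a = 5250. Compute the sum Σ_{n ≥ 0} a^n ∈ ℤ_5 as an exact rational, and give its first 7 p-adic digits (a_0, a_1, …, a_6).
Σ a^n = 1/(1 − a) = -1/5249;  first 7 digits = (1, 0, 0, 2, 3, 1, 4)

v_5(a) = 3 ≥ 1, so the series converges in ℤ_5 to 1/(1 − a) = 1/(1 − 5250) = -1/5249. Expand this rational in ℤ_5: compute digits iteratively via d_i = x_i mod 5, x_{i+1} = (x_i − d_i)/5. The first 7 digits are (1, 0, 0, 2, 3, 1, 4).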